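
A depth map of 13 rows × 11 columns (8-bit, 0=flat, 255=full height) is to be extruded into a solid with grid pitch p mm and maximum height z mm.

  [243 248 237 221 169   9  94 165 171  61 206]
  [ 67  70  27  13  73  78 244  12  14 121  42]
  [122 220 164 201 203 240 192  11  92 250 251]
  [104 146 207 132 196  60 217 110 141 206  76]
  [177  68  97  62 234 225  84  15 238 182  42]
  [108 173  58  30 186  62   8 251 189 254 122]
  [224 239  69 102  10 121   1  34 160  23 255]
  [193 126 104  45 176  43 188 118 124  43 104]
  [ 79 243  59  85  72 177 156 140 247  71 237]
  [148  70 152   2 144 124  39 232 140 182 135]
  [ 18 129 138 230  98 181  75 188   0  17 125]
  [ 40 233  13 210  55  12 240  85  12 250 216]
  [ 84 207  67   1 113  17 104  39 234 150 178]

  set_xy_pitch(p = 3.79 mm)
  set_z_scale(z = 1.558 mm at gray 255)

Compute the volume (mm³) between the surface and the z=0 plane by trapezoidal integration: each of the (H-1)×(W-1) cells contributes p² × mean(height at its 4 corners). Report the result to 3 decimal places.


1321.408

height_mm = gray/255 × 1.558; cell vol = 3.79² × mean(4 corners)
unit = 3.79² × 1.558 / (4×255) = 0.0219405 mm³ per gray-sum
row 0: Σ corner-gray over 10 cells = 4612  → 101.1894
row 1: Σ corner-gray over 10 cells = 4932  → 108.2103
row 2: Σ corner-gray over 10 cells = 6529  → 143.2493
row 3: Σ corner-gray over 10 cells = 5639  → 123.7222
row 4: Σ corner-gray over 10 cells = 5281  → 115.8676
row 5: Σ corner-gray over 10 cells = 4649  → 102.0012
row 6: Σ corner-gray over 10 cells = 4228  → 92.7643
row 7: Σ corner-gray over 10 cells = 5047  → 110.7335
row 8: Σ corner-gray over 10 cells = 5269  → 115.6043
row 9: Σ corner-gray over 10 cells = 4708  → 103.2957
row 10: Σ corner-gray over 10 cells = 4731  → 103.8003
row 11: Σ corner-gray over 10 cells = 4602  → 100.9700
Σ rows: total corner-gray = 60227  → 1321.4080 mm³


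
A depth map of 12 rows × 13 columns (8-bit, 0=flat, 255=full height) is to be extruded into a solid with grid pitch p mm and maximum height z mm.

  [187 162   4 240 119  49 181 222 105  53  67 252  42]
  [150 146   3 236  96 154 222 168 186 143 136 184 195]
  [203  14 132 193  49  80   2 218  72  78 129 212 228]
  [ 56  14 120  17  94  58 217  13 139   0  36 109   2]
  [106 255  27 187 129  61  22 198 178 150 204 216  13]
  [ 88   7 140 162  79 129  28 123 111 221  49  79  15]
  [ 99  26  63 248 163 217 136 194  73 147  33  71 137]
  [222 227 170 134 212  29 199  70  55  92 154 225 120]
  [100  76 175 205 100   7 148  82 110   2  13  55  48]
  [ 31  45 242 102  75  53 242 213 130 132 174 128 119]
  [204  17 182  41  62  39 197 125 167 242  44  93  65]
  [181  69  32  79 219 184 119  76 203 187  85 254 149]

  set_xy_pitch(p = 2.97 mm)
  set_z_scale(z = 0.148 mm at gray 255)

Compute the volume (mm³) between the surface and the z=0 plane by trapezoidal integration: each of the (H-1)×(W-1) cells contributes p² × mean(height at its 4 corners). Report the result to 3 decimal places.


height_mm = gray/255 × 0.148; cell vol = 2.97² × mean(4 corners)
unit = 2.97² × 0.148 / (4×255) = 0.0012799 mm³ per gray-sum
row 0: Σ corner-gray over 12 cells = 6830  → 8.7417
row 1: Σ corner-gray over 12 cells = 6482  → 8.2963
row 2: Σ corner-gray over 12 cells = 4481  → 5.7352
row 3: Σ corner-gray over 12 cells = 5065  → 6.4827
row 4: Σ corner-gray over 12 cells = 5732  → 7.3364
row 5: Σ corner-gray over 12 cells = 5337  → 6.8308
row 6: Σ corner-gray over 12 cells = 6454  → 8.2604
row 7: Σ corner-gray over 12 cells = 5570  → 7.1290
row 8: Σ corner-gray over 12 cells = 5316  → 6.8039
row 9: Σ corner-gray over 12 cells = 5909  → 7.5629
row 10: Σ corner-gray over 12 cells = 6031  → 7.7190
Σ rows: total corner-gray = 63207  → 80.8983 mm³

80.898


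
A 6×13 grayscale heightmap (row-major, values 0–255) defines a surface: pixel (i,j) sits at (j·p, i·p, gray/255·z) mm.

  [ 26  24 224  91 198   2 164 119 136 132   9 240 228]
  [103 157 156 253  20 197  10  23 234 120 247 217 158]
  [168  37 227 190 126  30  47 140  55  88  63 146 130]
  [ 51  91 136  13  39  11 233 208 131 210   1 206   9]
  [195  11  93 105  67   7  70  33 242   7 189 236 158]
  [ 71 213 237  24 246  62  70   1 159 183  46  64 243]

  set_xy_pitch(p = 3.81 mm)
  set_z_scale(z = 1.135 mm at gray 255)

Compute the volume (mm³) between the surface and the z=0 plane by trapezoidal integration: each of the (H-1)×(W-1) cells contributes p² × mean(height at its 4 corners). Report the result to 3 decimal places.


height_mm = gray/255 × 1.135; cell vol = 3.81² × mean(4 corners)
unit = 3.81² × 1.135 / (4×255) = 0.0161527 mm³ per gray-sum
row 0: Σ corner-gray over 12 cells = 6461  → 104.3627
row 1: Σ corner-gray over 12 cells = 6125  → 98.9354
row 2: Σ corner-gray over 12 cells = 5214  → 84.2203
row 3: Σ corner-gray over 12 cells = 5091  → 82.2335
row 4: Σ corner-gray over 12 cells = 5397  → 87.1762
Σ rows: total corner-gray = 28288  → 456.9281 mm³

456.928


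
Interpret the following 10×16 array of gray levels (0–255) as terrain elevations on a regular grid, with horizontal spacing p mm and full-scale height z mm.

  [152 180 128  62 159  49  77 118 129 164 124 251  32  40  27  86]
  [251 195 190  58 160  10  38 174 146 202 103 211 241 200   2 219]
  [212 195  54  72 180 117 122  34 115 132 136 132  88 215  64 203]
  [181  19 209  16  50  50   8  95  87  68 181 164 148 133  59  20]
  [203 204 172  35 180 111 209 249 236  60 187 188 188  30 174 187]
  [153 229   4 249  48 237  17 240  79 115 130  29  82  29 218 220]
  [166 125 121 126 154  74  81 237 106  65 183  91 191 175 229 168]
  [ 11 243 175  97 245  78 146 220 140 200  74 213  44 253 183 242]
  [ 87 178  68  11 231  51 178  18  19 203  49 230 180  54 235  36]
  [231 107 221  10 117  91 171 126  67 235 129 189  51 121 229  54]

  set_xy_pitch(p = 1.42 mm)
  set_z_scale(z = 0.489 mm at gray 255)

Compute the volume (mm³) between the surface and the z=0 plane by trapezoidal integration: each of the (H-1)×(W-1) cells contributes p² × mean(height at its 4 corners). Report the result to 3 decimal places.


height_mm = gray/255 × 0.489; cell vol = 1.42² × mean(4 corners)
unit = 1.42² × 0.489 / (4×255) = 0.000966686 mm³ per gray-sum
row 0: Σ corner-gray over 15 cells = 7648  → 7.3932
row 1: Σ corner-gray over 15 cells = 8057  → 7.7886
row 2: Σ corner-gray over 15 cells = 6502  → 6.2854
row 3: Σ corner-gray over 15 cells = 7611  → 7.3574
row 4: Σ corner-gray over 15 cells = 8621  → 8.3338
row 5: Σ corner-gray over 15 cells = 8035  → 7.7673
row 6: Σ corner-gray over 15 cells = 9125  → 8.8210
row 7: Σ corner-gray over 15 cells = 8408  → 8.1279
row 8: Σ corner-gray over 15 cells = 7546  → 7.2946
Σ rows: total corner-gray = 71553  → 69.1693 mm³

69.169


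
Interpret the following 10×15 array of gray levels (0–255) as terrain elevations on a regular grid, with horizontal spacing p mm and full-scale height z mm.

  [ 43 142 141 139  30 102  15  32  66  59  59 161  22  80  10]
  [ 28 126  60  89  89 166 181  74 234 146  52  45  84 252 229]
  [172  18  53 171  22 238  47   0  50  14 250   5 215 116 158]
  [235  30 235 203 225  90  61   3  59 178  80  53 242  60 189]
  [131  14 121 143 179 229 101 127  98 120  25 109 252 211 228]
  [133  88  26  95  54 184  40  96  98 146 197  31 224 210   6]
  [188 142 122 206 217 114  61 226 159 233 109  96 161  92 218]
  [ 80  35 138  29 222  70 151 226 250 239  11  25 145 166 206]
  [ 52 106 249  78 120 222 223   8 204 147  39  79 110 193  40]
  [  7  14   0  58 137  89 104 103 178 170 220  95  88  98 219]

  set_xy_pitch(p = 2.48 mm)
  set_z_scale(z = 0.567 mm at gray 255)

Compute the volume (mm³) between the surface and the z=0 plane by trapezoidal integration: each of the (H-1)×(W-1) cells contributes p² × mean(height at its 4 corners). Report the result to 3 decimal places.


height_mm = gray/255 × 0.567; cell vol = 2.48² × mean(4 corners)
unit = 2.48² × 0.567 / (4×255) = 0.0034189 mm³ per gray-sum
row 0: Σ corner-gray over 14 cells = 5602  → 19.1527
row 1: Σ corner-gray over 14 cells = 6181  → 21.1322
row 2: Σ corner-gray over 14 cells = 6190  → 21.1630
row 3: Σ corner-gray over 14 cells = 7279  → 24.8862
row 4: Σ corner-gray over 14 cells = 6934  → 23.7066
row 5: Σ corner-gray over 14 cells = 7399  → 25.2964
row 6: Σ corner-gray over 14 cells = 7982  → 27.2897
row 7: Σ corner-gray over 14 cells = 7348  → 25.1221
row 8: Σ corner-gray over 14 cells = 6582  → 22.5032
Σ rows: total corner-gray = 61497  → 210.2520 mm³

210.252


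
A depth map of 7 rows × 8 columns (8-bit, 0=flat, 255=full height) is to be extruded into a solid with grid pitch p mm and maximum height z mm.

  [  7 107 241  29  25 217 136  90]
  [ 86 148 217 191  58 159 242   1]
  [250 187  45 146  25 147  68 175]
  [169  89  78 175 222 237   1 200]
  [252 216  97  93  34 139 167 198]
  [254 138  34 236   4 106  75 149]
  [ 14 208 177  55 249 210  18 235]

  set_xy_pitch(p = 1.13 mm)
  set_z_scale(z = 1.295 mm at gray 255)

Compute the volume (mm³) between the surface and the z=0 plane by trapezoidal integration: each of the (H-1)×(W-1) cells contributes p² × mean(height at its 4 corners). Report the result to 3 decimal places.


36.077

height_mm = gray/255 × 1.295; cell vol = 1.13² × mean(4 corners)
unit = 1.13² × 1.295 / (4×255) = 0.00162116 mm³ per gray-sum
row 0: Σ corner-gray over 7 cells = 3724  → 6.0372
row 1: Σ corner-gray over 7 cells = 3778  → 6.1248
row 2: Σ corner-gray over 7 cells = 3634  → 5.8913
row 3: Σ corner-gray over 7 cells = 3915  → 6.3469
row 4: Σ corner-gray over 7 cells = 3531  → 5.7243
row 5: Σ corner-gray over 7 cells = 3672  → 5.9529
Σ rows: total corner-gray = 22254  → 36.0773 mm³


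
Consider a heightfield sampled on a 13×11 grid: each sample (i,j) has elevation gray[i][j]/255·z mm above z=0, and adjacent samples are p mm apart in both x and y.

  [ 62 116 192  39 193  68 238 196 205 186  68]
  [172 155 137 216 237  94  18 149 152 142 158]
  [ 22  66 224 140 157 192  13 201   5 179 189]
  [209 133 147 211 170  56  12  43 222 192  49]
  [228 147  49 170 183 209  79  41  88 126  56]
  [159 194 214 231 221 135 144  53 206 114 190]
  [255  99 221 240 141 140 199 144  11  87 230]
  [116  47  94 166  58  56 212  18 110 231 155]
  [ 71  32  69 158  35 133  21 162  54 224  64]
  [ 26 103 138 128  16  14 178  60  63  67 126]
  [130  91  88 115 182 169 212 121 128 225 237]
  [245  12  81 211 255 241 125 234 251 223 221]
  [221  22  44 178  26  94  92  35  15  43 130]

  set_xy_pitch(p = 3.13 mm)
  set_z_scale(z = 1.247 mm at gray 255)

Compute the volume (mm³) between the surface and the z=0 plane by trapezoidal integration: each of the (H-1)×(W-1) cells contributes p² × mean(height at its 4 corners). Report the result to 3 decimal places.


height_mm = gray/255 × 1.247; cell vol = 3.13² × mean(4 corners)
unit = 3.13² × 1.247 / (4×255) = 0.0119772 mm³ per gray-sum
row 0: Σ corner-gray over 10 cells = 5926  → 70.9768
row 1: Σ corner-gray over 10 cells = 5495  → 65.8147
row 2: Σ corner-gray over 10 cells = 5195  → 62.2215
row 3: Σ corner-gray over 10 cells = 5098  → 61.0597
row 4: Σ corner-gray over 10 cells = 5841  → 69.9588
row 5: Σ corner-gray over 10 cells = 6422  → 76.9175
row 6: Σ corner-gray over 10 cells = 5304  → 63.5270
row 7: Σ corner-gray over 10 cells = 4166  → 49.8970
row 8: Σ corner-gray over 10 cells = 3597  → 43.0820
row 9: Σ corner-gray over 10 cells = 4715  → 56.4725
row 10: Σ corner-gray over 10 cells = 6761  → 80.9778
row 11: Σ corner-gray over 10 cells = 5181  → 62.0538
Σ rows: total corner-gray = 63701  → 762.9590 mm³

762.959


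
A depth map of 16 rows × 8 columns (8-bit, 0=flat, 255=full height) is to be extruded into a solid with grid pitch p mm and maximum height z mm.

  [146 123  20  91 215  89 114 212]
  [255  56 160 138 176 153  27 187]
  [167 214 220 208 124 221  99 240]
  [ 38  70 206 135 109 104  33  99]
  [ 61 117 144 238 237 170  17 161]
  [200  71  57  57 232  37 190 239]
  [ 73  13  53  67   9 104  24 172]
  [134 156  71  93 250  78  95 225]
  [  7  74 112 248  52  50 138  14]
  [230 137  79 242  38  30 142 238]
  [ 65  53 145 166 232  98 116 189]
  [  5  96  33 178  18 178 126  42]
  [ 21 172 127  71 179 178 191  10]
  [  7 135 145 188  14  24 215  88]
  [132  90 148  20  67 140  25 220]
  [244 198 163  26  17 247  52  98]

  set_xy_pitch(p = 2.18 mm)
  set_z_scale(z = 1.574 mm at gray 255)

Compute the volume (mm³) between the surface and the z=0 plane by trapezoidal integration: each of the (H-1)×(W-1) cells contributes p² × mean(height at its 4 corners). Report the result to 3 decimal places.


height_mm = gray/255 × 1.574; cell vol = 2.18² × mean(4 corners)
unit = 2.18² × 1.574 / (4×255) = 0.00733361 mm³ per gray-sum
row 0: Σ corner-gray over 7 cells = 3524  → 25.8436
row 1: Σ corner-gray over 7 cells = 4441  → 32.5685
row 2: Σ corner-gray over 7 cells = 4030  → 29.5544
row 3: Σ corner-gray over 7 cells = 3519  → 25.8070
row 4: Σ corner-gray over 7 cells = 3795  → 27.8310
row 5: Σ corner-gray over 7 cells = 2512  → 18.4220
row 6: Σ corner-gray over 7 cells = 2630  → 19.2874
row 7: Σ corner-gray over 7 cells = 3214  → 23.5702
row 8: Σ corner-gray over 7 cells = 3173  → 23.2695
row 9: Σ corner-gray over 7 cells = 3678  → 26.9730
row 10: Σ corner-gray over 7 cells = 3179  → 23.3135
row 11: Σ corner-gray over 7 cells = 3172  → 23.2622
row 12: Σ corner-gray over 7 cells = 3404  → 24.9636
row 13: Σ corner-gray over 7 cells = 2869  → 21.0401
row 14: Σ corner-gray over 7 cells = 3080  → 22.5875
Σ rows: total corner-gray = 50220  → 368.2937 mm³

368.294


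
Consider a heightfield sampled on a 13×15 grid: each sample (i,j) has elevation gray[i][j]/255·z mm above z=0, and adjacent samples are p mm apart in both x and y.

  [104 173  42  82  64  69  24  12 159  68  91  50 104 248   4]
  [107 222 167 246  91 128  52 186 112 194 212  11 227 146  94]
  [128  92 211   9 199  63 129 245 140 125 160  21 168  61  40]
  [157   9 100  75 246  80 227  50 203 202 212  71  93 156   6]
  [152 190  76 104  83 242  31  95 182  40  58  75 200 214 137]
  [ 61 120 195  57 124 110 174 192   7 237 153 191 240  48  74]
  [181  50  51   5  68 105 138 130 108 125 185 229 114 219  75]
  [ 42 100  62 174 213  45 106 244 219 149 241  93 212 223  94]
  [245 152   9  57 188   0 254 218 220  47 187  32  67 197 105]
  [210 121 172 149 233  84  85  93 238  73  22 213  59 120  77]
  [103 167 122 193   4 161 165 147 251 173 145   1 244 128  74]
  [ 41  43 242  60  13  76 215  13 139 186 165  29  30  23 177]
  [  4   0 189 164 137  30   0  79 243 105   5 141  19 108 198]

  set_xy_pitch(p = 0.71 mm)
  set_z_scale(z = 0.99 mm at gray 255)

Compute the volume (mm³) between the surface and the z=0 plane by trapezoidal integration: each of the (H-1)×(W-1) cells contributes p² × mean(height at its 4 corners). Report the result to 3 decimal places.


41.652

height_mm = gray/255 × 0.99; cell vol = 0.71² × mean(4 corners)
unit = 0.71² × 0.99 / (4×255) = 0.000489274 mm³ per gray-sum
row 0: Σ corner-gray over 14 cells = 6669  → 3.2630
row 1: Σ corner-gray over 14 cells = 7603  → 3.7199
row 2: Σ corner-gray over 14 cells = 7025  → 3.4371
row 3: Σ corner-gray over 14 cells = 7080  → 3.4641
row 4: Σ corner-gray over 14 cells = 7300  → 3.5717
row 5: Σ corner-gray over 14 cells = 7141  → 3.4939
row 6: Σ corner-gray over 14 cells = 7608  → 3.7224
row 7: Σ corner-gray over 14 cells = 7904  → 3.8672
row 8: Σ corner-gray over 14 cells = 7217  → 3.5311
row 9: Σ corner-gray over 14 cells = 7590  → 3.7136
row 10: Σ corner-gray over 14 cells = 6665  → 3.2610
row 11: Σ corner-gray over 14 cells = 5328  → 2.6068
Σ rows: total corner-gray = 85130  → 41.6519 mm³


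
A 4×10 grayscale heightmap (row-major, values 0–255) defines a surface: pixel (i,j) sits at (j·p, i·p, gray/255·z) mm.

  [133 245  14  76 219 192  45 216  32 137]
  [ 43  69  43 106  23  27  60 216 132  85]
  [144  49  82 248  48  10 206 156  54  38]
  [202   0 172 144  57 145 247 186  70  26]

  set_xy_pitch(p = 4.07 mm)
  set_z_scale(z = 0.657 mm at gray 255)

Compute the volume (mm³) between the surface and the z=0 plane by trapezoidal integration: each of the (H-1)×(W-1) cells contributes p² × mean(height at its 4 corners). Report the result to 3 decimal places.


121.144

height_mm = gray/255 × 0.657; cell vol = 4.07² × mean(4 corners)
unit = 4.07² × 0.657 / (4×255) = 0.0106697 mm³ per gray-sum
row 0: Σ corner-gray over 9 cells = 3828  → 40.8438
row 1: Σ corner-gray over 9 cells = 3368  → 35.9357
row 2: Σ corner-gray over 9 cells = 4158  → 44.3648
Σ rows: total corner-gray = 11354  → 121.1443 mm³


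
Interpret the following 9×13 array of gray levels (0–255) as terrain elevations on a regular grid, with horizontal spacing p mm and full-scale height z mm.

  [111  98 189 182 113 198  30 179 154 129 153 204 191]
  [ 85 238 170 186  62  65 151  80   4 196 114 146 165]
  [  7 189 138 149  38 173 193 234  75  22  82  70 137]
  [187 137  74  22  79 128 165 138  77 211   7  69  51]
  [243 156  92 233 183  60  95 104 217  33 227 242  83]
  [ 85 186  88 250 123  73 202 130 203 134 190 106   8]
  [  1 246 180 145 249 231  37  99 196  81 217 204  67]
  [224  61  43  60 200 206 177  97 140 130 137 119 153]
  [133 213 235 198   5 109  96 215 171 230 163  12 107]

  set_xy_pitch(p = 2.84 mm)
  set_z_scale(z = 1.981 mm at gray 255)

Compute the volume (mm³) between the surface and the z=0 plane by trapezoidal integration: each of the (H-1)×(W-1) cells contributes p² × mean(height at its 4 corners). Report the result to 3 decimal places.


height_mm = gray/255 × 1.981; cell vol = 2.84² × mean(4 corners)
unit = 2.84² × 1.981 / (4×255) = 0.0156647 mm³ per gray-sum
row 0: Σ corner-gray over 12 cells = 6634  → 103.9194
row 1: Σ corner-gray over 12 cells = 5944  → 93.1107
row 2: Σ corner-gray over 12 cells = 5322  → 83.3673
row 3: Σ corner-gray over 12 cells = 6062  → 94.9592
row 4: Σ corner-gray over 12 cells = 7073  → 110.7961
row 5: Σ corner-gray over 12 cells = 7301  → 114.3677
row 6: Σ corner-gray over 12 cells = 6955  → 108.9477
row 7: Σ corner-gray over 12 cells = 6651  → 104.1857
Σ rows: total corner-gray = 51942  → 813.6538 mm³

813.654


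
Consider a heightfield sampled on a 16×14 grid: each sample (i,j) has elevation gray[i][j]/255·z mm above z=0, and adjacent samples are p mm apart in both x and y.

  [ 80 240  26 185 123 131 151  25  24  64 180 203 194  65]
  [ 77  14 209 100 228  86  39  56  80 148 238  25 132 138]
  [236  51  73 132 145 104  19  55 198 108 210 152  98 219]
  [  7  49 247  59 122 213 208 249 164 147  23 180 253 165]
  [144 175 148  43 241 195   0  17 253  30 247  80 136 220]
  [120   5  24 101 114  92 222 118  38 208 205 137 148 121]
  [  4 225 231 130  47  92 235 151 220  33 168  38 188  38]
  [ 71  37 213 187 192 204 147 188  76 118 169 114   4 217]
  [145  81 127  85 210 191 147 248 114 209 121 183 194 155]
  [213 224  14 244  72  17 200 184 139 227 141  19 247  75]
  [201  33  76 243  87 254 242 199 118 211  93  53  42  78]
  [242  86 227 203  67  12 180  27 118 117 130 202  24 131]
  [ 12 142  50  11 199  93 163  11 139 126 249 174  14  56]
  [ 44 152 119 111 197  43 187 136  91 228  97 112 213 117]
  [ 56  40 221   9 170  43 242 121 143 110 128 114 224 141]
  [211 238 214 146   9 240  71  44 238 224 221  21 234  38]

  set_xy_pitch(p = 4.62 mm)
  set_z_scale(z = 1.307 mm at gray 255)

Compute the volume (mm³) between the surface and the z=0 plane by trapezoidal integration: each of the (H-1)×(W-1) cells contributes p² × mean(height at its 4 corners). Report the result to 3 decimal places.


height_mm = gray/255 × 1.307; cell vol = 4.62² × mean(4 corners)
unit = 4.62² × 1.307 / (4×255) = 0.0273501 mm³ per gray-sum
row 0: Σ corner-gray over 13 cells = 6162  → 168.5315
row 1: Σ corner-gray over 13 cells = 6070  → 166.0153
row 2: Σ corner-gray over 13 cells = 7145  → 195.4167
row 3: Σ corner-gray over 13 cells = 7494  → 204.9619
row 4: Σ corner-gray over 13 cells = 6559  → 179.3895
row 5: Σ corner-gray over 13 cells = 6623  → 181.1399
row 6: Σ corner-gray over 13 cells = 7144  → 195.3893
row 7: Σ corner-gray over 13 cells = 7706  → 210.7601
row 8: Σ corner-gray over 13 cells = 7864  → 215.0814
row 9: Σ corner-gray over 13 cells = 7325  → 200.3397
row 10: Σ corner-gray over 13 cells = 6740  → 184.3399
row 11: Σ corner-gray over 13 cells = 5969  → 163.2529
row 12: Σ corner-gray over 13 cells = 6343  → 173.4819
row 13: Σ corner-gray over 13 cells = 6860  → 187.6219
row 14: Σ corner-gray over 13 cells = 7376  → 201.7345
Σ rows: total corner-gray = 103380  → 2827.4563 mm³

2827.456


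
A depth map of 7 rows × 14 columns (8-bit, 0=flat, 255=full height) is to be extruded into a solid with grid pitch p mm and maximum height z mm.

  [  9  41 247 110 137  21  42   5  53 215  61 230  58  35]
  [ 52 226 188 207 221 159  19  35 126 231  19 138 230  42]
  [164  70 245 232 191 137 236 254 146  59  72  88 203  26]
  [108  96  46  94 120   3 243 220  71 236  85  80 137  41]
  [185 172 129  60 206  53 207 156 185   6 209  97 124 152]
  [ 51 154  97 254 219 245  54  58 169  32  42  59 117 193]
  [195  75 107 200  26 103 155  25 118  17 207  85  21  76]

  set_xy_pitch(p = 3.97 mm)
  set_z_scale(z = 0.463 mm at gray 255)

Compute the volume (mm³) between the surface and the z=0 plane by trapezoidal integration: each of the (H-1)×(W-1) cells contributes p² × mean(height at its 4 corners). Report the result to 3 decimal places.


287.091

height_mm = gray/255 × 0.463; cell vol = 3.97² × mean(4 corners)
unit = 3.97² × 0.463 / (4×255) = 0.00715421 mm³ per gray-sum
row 0: Σ corner-gray over 13 cells = 6176  → 44.1844
row 1: Σ corner-gray over 13 cells = 7748  → 55.4308
row 2: Σ corner-gray over 13 cells = 7067  → 50.5588
row 3: Σ corner-gray over 13 cells = 6556  → 46.9030
row 4: Σ corner-gray over 13 cells = 6789  → 48.5699
row 5: Σ corner-gray over 13 cells = 5793  → 41.4444
Σ rows: total corner-gray = 40129  → 287.0914 mm³


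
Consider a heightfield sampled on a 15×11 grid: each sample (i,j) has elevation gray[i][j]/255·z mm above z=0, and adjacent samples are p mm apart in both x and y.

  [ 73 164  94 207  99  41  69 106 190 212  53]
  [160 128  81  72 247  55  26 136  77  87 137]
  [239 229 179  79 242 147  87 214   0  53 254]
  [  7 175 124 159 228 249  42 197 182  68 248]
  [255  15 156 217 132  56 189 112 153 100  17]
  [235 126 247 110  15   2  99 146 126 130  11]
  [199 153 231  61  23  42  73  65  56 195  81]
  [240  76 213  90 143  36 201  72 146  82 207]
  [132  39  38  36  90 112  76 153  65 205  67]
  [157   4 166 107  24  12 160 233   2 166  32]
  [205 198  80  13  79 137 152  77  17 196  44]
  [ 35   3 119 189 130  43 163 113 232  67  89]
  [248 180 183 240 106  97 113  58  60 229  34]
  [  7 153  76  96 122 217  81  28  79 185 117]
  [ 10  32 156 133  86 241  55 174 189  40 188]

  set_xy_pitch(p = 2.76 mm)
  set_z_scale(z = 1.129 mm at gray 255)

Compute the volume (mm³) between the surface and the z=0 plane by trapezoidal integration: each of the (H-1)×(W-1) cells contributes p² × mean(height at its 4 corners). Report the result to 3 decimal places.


height_mm = gray/255 × 1.129; cell vol = 2.76² × mean(4 corners)
unit = 2.76² × 1.129 / (4×255) = 0.00843164 mm³ per gray-sum
row 0: Σ corner-gray over 10 cells = 4605  → 38.8277
row 1: Σ corner-gray over 10 cells = 5068  → 42.7315
row 2: Σ corner-gray over 10 cells = 6056  → 51.0620
row 3: Σ corner-gray over 10 cells = 5635  → 47.5123
row 4: Σ corner-gray over 10 cells = 4780  → 40.3032
row 5: Σ corner-gray over 10 cells = 4326  → 36.4753
row 6: Σ corner-gray over 10 cells = 4643  → 39.1481
row 7: Σ corner-gray over 10 cells = 4392  → 37.0318
row 8: Σ corner-gray over 10 cells = 3764  → 31.7367
row 9: Σ corner-gray over 10 cells = 4084  → 34.4348
row 10: Σ corner-gray over 10 cells = 4389  → 37.0065
row 11: Σ corner-gray over 10 cells = 5056  → 42.6304
row 12: Σ corner-gray over 10 cells = 5012  → 42.2594
row 13: Σ corner-gray over 10 cells = 4608  → 38.8530
Σ rows: total corner-gray = 66418  → 560.0125 mm³

560.013


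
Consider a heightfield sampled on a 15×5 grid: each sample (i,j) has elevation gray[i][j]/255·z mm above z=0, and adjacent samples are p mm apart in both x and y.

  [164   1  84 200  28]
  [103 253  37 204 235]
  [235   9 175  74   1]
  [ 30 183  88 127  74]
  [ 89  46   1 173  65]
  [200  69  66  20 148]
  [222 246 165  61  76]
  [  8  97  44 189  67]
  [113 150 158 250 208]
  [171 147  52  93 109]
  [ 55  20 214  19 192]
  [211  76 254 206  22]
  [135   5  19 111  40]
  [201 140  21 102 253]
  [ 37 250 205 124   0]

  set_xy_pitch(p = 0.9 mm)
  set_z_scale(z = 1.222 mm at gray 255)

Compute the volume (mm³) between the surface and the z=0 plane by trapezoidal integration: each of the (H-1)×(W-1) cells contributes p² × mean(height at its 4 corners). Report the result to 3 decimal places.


25.172

height_mm = gray/255 × 1.222; cell vol = 0.9² × mean(4 corners)
unit = 0.9² × 1.222 / (4×255) = 0.000970412 mm³ per gray-sum
row 0: Σ corner-gray over 4 cells = 2088  → 2.0262
row 1: Σ corner-gray over 4 cells = 2078  → 2.0165
row 2: Σ corner-gray over 4 cells = 1652  → 1.6031
row 3: Σ corner-gray over 4 cells = 1494  → 1.4498
row 4: Σ corner-gray over 4 cells = 1252  → 1.2150
row 5: Σ corner-gray over 4 cells = 1900  → 1.8438
row 6: Σ corner-gray over 4 cells = 1977  → 1.9185
row 7: Σ corner-gray over 4 cells = 2172  → 2.1077
row 8: Σ corner-gray over 4 cells = 2301  → 2.2329
row 9: Σ corner-gray over 4 cells = 1617  → 1.5692
row 10: Σ corner-gray over 4 cells = 2058  → 1.9971
row 11: Σ corner-gray over 4 cells = 1750  → 1.6982
row 12: Σ corner-gray over 4 cells = 1425  → 1.3828
row 13: Σ corner-gray over 4 cells = 2175  → 2.1106
Σ rows: total corner-gray = 25939  → 25.1715 mm³


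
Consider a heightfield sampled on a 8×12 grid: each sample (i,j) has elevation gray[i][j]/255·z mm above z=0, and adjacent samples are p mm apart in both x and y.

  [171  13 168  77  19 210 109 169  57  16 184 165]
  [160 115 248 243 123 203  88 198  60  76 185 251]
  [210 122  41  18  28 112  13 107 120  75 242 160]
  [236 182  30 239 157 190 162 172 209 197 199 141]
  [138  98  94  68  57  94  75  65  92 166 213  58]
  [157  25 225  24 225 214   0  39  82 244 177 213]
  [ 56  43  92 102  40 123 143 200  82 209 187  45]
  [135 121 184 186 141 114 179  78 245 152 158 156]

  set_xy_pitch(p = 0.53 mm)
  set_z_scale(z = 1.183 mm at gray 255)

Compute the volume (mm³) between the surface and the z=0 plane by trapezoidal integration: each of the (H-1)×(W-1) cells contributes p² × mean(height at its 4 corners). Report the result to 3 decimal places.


height_mm = gray/255 × 1.183; cell vol = 0.53² × mean(4 corners)
unit = 0.53² × 1.183 / (4×255) = 0.000325789 mm³ per gray-sum
row 0: Σ corner-gray over 11 cells = 5869  → 1.9121
row 1: Σ corner-gray over 11 cells = 5615  → 1.8293
row 2: Σ corner-gray over 11 cells = 5977  → 1.9472
row 3: Σ corner-gray over 11 cells = 6091  → 1.9844
row 4: Σ corner-gray over 11 cells = 5120  → 1.6680
row 5: Σ corner-gray over 11 cells = 5423  → 1.7668
row 6: Σ corner-gray over 11 cells = 5950  → 1.9384
Σ rows: total corner-gray = 40045  → 13.0462 mm³

13.046


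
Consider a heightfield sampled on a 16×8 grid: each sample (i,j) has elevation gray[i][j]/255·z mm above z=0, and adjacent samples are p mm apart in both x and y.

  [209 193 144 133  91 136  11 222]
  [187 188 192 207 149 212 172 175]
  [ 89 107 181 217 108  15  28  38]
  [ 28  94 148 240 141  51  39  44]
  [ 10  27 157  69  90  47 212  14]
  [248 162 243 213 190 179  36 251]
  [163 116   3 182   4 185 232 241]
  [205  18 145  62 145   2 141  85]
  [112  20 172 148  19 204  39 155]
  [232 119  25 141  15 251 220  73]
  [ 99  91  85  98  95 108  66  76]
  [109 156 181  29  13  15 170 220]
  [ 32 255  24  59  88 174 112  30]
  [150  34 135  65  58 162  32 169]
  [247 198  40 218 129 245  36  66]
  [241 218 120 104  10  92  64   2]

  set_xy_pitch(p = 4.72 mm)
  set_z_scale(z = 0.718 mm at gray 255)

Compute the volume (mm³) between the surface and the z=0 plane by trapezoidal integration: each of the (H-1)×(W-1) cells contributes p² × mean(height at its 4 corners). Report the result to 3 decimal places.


783.705

height_mm = gray/255 × 0.718; cell vol = 4.72² × mean(4 corners)
unit = 4.72² × 0.718 / (4×255) = 0.0156822 mm³ per gray-sum
row 0: Σ corner-gray over 7 cells = 4449  → 69.7703
row 1: Σ corner-gray over 7 cells = 4041  → 63.3720
row 2: Σ corner-gray over 7 cells = 2937  → 46.0588
row 3: Σ corner-gray over 7 cells = 2726  → 42.7498
row 4: Σ corner-gray over 7 cells = 3773  → 59.1691
row 5: Σ corner-gray over 7 cells = 4393  → 68.8921
row 6: Σ corner-gray over 7 cells = 3164  → 49.6186
row 7: Σ corner-gray over 7 cells = 2787  → 43.7064
row 8: Σ corner-gray over 7 cells = 3318  → 52.0337
row 9: Σ corner-gray over 7 cells = 3108  → 48.7404
row 10: Σ corner-gray over 7 cells = 2718  → 42.6243
row 11: Σ corner-gray over 7 cells = 2943  → 46.1529
row 12: Σ corner-gray over 7 cells = 2777  → 43.5496
row 13: Σ corner-gray over 7 cells = 3336  → 52.3160
row 14: Σ corner-gray over 7 cells = 3504  → 54.9506
Σ rows: total corner-gray = 49974  → 783.7046 mm³


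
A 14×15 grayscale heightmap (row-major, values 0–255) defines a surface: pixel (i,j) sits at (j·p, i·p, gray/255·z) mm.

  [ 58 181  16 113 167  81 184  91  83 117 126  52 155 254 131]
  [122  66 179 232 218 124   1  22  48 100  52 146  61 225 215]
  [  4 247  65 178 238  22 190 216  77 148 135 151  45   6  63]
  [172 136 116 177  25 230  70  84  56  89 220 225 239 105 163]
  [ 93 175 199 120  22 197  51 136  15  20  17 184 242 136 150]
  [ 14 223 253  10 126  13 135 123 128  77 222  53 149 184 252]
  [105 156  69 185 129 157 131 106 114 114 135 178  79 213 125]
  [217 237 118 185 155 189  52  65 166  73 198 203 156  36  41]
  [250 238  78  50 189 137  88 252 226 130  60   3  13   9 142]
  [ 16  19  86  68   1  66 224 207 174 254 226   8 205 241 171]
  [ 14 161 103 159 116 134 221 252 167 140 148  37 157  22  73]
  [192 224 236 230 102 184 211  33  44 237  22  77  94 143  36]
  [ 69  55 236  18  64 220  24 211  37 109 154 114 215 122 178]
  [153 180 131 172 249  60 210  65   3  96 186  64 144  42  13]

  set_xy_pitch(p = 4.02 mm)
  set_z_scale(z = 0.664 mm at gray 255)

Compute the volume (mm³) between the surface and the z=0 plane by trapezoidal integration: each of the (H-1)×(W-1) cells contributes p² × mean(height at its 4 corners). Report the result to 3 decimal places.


height_mm = gray/255 × 0.664; cell vol = 4.02² × mean(4 corners)
unit = 4.02² × 0.664 / (4×255) = 0.0105201 mm³ per gray-sum
row 0: Σ corner-gray over 14 cells = 6714  → 70.6320
row 1: Σ corner-gray over 14 cells = 6788  → 71.4105
row 2: Σ corner-gray over 14 cells = 7382  → 77.6594
row 3: Σ corner-gray over 14 cells = 7150  → 75.2187
row 4: Σ corner-gray over 14 cells = 6929  → 72.8938
row 5: Σ corner-gray over 14 cells = 7420  → 78.0592
row 6: Σ corner-gray over 14 cells = 7686  → 80.8575
row 7: Σ corner-gray over 14 cells = 7262  → 76.3970
row 8: Σ corner-gray over 14 cells = 7083  → 74.5139
row 9: Σ corner-gray over 14 cells = 7466  → 78.5431
row 10: Σ corner-gray over 14 cells = 7623  → 80.1947
row 11: Σ corner-gray over 14 cells = 7307  → 76.8704
row 12: Σ corner-gray over 14 cells = 6775  → 71.2737
Σ rows: total corner-gray = 93585  → 984.5239 mm³

984.524


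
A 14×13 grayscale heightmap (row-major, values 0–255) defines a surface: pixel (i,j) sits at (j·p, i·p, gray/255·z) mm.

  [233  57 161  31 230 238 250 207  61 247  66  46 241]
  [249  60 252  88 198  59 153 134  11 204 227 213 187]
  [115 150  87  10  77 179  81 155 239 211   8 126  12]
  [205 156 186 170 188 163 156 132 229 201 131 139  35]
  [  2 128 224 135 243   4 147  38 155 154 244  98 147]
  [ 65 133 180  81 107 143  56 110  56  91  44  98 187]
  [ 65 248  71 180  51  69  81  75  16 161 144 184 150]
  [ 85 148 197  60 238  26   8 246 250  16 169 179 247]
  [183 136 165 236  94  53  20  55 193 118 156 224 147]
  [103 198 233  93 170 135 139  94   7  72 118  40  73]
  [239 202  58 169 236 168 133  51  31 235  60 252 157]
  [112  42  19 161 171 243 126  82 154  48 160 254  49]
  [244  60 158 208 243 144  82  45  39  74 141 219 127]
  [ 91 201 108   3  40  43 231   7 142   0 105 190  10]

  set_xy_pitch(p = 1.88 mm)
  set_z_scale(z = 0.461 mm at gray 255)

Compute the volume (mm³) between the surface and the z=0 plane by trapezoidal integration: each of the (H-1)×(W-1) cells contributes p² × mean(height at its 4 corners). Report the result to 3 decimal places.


131.270

height_mm = gray/255 × 0.461; cell vol = 1.88² × mean(4 corners)
unit = 1.88² × 0.461 / (4×255) = 0.00159741 mm³ per gray-sum
row 0: Σ corner-gray over 12 cells = 7296  → 11.6547
row 1: Σ corner-gray over 12 cells = 6407  → 10.2346
row 2: Σ corner-gray over 12 cells = 6715  → 10.7266
row 3: Σ corner-gray over 12 cells = 7231  → 11.5509
row 4: Σ corner-gray over 12 cells = 5739  → 9.1675
row 5: Σ corner-gray over 12 cells = 5225  → 8.3465
row 6: Σ corner-gray over 12 cells = 6181  → 9.8736
row 7: Σ corner-gray over 12 cells = 6636  → 10.6004
row 8: Σ corner-gray over 12 cells = 6004  → 9.5909
row 9: Σ corner-gray over 12 cells = 6360  → 10.1595
row 10: Σ corner-gray over 12 cells = 6667  → 10.6499
row 11: Σ corner-gray over 12 cells = 6278  → 10.0285
row 12: Σ corner-gray over 12 cells = 5438  → 8.6867
Σ rows: total corner-gray = 82177  → 131.2704 mm³


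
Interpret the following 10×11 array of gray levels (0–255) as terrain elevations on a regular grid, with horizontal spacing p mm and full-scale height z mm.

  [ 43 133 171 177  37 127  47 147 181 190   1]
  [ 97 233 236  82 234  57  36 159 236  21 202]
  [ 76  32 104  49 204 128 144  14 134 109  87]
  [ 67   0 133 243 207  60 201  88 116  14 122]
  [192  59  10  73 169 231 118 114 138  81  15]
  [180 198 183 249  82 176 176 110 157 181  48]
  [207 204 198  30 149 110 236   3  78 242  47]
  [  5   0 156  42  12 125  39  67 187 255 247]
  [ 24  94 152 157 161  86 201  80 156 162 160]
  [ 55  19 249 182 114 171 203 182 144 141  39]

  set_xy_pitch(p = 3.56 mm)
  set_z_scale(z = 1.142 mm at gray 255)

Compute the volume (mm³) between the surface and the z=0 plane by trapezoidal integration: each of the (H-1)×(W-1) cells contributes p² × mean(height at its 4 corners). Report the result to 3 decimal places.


646.529

height_mm = gray/255 × 1.142; cell vol = 3.56² × mean(4 corners)
unit = 3.56² × 1.142 / (4×255) = 0.0141895 mm³ per gray-sum
row 0: Σ corner-gray over 10 cells = 5351  → 75.9278
row 1: Σ corner-gray over 10 cells = 4886  → 69.3297
row 2: Σ corner-gray over 10 cells = 4312  → 61.1850
row 3: Σ corner-gray over 10 cells = 4506  → 63.9377
row 4: Σ corner-gray over 10 cells = 5445  → 77.2616
row 5: Σ corner-gray over 10 cells = 6006  → 85.2219
row 6: Σ corner-gray over 10 cells = 4772  → 67.7121
row 7: Σ corner-gray over 10 cells = 4700  → 66.6905
row 8: Σ corner-gray over 10 cells = 5586  → 79.2623
Σ rows: total corner-gray = 45564  → 646.5286 mm³


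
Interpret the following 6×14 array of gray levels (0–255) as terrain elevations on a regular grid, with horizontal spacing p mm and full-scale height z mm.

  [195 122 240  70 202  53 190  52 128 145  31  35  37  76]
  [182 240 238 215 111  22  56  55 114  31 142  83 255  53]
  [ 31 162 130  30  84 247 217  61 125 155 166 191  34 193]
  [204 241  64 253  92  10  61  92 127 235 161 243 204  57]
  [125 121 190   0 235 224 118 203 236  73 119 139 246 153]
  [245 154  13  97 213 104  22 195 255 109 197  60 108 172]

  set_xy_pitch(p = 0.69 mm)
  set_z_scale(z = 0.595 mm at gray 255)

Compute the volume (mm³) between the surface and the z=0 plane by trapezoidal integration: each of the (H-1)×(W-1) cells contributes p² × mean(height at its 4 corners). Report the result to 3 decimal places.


9.929

height_mm = gray/255 × 0.595; cell vol = 0.69² × mean(4 corners)
unit = 0.69² × 0.595 / (4×255) = 0.000277725 mm³ per gray-sum
row 0: Σ corner-gray over 13 cells = 6240  → 1.7330
row 1: Σ corner-gray over 13 cells = 6787  → 1.8849
row 2: Σ corner-gray over 13 cells = 7255  → 2.0149
row 3: Σ corner-gray over 13 cells = 7913  → 2.1976
row 4: Σ corner-gray over 13 cells = 7557  → 2.0988
Σ rows: total corner-gray = 35752  → 9.9292 mm³


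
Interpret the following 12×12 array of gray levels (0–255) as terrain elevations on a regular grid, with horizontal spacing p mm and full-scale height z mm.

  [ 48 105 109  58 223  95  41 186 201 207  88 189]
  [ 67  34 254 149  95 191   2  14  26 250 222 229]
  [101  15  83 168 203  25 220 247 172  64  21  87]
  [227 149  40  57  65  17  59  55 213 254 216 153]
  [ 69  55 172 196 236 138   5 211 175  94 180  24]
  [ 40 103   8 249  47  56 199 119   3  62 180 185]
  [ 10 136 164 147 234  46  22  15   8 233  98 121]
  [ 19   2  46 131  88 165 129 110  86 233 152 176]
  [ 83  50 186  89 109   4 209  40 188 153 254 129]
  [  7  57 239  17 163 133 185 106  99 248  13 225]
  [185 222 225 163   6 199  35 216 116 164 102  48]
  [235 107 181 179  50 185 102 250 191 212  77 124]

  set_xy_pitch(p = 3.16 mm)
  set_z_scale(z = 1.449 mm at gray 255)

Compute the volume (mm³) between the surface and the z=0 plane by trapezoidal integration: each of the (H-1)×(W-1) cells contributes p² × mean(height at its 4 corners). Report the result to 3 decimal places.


849.310

height_mm = gray/255 × 1.449; cell vol = 3.16² × mean(4 corners)
unit = 3.16² × 1.449 / (4×255) = 0.0141854 mm³ per gray-sum
row 0: Σ corner-gray over 11 cells = 5633  → 79.9065
row 1: Σ corner-gray over 11 cells = 5394  → 76.5162
row 2: Σ corner-gray over 11 cells = 5254  → 74.5302
row 3: Σ corner-gray over 11 cells = 5647  → 80.1051
row 4: Σ corner-gray over 11 cells = 5294  → 75.0976
row 5: Σ corner-gray over 11 cells = 4614  → 65.4516
row 6: Σ corner-gray over 11 cells = 4816  → 68.3170
row 7: Σ corner-gray over 11 cells = 5255  → 74.5444
row 8: Σ corner-gray over 11 cells = 5528  → 78.4170
row 9: Σ corner-gray over 11 cells = 5881  → 83.4245
row 10: Σ corner-gray over 11 cells = 6556  → 92.9997
Σ rows: total corner-gray = 59872  → 849.3098 mm³


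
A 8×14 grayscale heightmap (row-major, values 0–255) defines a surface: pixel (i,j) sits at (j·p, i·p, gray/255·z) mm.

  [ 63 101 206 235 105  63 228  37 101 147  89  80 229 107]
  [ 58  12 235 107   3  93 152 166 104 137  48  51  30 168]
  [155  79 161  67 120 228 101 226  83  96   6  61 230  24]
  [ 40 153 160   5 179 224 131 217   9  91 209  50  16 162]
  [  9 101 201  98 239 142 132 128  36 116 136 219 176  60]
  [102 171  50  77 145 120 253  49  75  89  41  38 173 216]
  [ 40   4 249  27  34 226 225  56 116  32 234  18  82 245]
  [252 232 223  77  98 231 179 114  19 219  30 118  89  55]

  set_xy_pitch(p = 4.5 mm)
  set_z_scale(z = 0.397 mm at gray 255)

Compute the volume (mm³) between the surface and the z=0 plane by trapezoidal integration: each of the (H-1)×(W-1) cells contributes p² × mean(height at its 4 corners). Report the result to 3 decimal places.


338.334

height_mm = gray/255 × 0.397; cell vol = 4.5² × mean(4 corners)
unit = 4.5² × 0.397 / (4×255) = 0.00788162 mm³ per gray-sum
row 0: Σ corner-gray over 13 cells = 5914  → 46.6119
row 1: Σ corner-gray over 13 cells = 5597  → 44.1134
row 2: Σ corner-gray over 13 cells = 6185  → 48.7478
row 3: Σ corner-gray over 13 cells = 6607  → 52.0738
row 4: Σ corner-gray over 13 cells = 6397  → 50.4187
row 5: Σ corner-gray over 13 cells = 5771  → 45.4848
row 6: Σ corner-gray over 13 cells = 6456  → 50.8837
Σ rows: total corner-gray = 42927  → 338.3342 mm³


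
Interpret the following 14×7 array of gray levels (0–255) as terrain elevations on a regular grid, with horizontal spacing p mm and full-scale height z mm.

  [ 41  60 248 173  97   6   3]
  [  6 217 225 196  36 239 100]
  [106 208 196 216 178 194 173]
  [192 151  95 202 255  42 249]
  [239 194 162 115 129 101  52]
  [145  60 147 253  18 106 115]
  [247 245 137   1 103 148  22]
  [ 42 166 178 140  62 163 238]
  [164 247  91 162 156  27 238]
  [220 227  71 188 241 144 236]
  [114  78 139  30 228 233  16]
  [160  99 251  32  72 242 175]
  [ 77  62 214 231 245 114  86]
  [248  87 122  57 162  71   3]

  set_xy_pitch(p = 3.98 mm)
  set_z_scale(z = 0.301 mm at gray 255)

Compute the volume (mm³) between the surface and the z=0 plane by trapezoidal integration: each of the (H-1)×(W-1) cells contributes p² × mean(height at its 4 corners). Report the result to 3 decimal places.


213.591

height_mm = gray/255 × 0.301; cell vol = 3.98² × mean(4 corners)
unit = 3.98² × 0.301 / (4×255) = 0.00467447 mm³ per gray-sum
row 0: Σ corner-gray over 6 cells = 3144  → 14.6965
row 1: Σ corner-gray over 6 cells = 4195  → 19.6094
row 2: Σ corner-gray over 6 cells = 4194  → 19.6047
row 3: Σ corner-gray over 6 cells = 3624  → 16.9403
row 4: Σ corner-gray over 6 cells = 3121  → 14.5890
row 5: Σ corner-gray over 6 cells = 2965  → 13.8598
row 6: Σ corner-gray over 6 cells = 3235  → 15.1219
row 7: Σ corner-gray over 6 cells = 3466  → 16.2017
row 8: Σ corner-gray over 6 cells = 3966  → 18.5390
row 9: Σ corner-gray over 6 cells = 3744  → 17.5012
row 10: Σ corner-gray over 6 cells = 3273  → 15.2995
row 11: Σ corner-gray over 6 cells = 3622  → 16.9309
row 12: Σ corner-gray over 6 cells = 3144  → 14.6965
Σ rows: total corner-gray = 45693  → 213.5906 mm³
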